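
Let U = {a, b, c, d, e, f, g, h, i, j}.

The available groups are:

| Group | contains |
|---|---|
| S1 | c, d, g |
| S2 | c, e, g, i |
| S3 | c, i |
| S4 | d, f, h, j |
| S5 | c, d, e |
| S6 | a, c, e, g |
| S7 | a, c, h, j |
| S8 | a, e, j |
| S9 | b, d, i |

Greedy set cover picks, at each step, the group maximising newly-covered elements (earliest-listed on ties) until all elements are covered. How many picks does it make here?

4

Greedy: pick S2 (covers 4 new) → pick S4 (covers 4 new) → pick S6 (covers 1 new) → pick S9 (covers 1 new). Total picks: 4.
(The true minimum cover uses only 3 groups, so greedy is not optimal here.)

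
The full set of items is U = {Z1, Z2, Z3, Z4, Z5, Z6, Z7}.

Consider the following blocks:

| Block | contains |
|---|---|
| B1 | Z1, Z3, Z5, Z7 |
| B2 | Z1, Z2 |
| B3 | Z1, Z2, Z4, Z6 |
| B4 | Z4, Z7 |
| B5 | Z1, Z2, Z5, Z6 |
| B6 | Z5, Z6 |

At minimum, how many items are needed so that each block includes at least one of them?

3

The 3 items {Z1, Z4, Z6} hit every block.
The blocks B2, B4, B6 are pairwise disjoint, so any hitting set needs a separate item for each — at least 3. Hence 3 is optimal.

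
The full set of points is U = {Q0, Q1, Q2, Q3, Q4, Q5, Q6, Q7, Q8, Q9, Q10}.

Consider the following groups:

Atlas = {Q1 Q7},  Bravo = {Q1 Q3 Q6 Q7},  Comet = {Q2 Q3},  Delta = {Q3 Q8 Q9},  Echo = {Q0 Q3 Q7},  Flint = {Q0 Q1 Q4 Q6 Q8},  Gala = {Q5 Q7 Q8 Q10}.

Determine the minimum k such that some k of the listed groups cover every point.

4

Comet, Delta, Flint, and Gala cover everything between them: the union {Q0, Q1, Q2, Q3, Q4, Q5, Q6, Q7, Q8, Q9, Q10} is all of U.
No 3 of the 7 groups cover everything (all 35 combinations miss at least one point), so 4 is optimal.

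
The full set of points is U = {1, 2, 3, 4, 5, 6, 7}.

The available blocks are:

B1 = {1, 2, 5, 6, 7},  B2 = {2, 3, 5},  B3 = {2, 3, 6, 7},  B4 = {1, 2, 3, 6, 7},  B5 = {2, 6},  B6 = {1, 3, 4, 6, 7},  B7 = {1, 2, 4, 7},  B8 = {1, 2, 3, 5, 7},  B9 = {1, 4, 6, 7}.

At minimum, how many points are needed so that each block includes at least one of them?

Take H = {2, 6}. Each listed block contains at least one of these, so H is a hitting set of size 2.
The blocks B2, B9 are pairwise disjoint, so any hitting set needs a separate point for each — at least 2. Hence 2 is optimal.

2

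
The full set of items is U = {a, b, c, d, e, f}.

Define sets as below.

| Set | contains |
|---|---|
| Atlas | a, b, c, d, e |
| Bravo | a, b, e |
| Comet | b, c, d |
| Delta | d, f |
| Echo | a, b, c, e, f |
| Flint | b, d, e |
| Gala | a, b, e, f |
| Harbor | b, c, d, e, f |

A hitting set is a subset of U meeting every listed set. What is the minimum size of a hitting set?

2

Take H = {a, d}. Each listed set contains at least one of these, so H is a hitting set of size 2.
The sets Bravo, Delta are pairwise disjoint, so any hitting set needs a separate item for each — at least 2. Hence 2 is optimal.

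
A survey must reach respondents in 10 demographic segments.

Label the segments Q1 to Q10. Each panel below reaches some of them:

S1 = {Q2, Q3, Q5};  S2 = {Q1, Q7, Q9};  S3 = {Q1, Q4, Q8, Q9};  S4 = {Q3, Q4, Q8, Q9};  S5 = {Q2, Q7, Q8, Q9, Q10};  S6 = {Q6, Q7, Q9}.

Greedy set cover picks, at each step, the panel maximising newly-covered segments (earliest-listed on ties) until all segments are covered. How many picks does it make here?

4

Greedy: pick S5 (covers 5 new) → pick S1 (covers 2 new) → pick S3 (covers 2 new) → pick S6 (covers 1 new). Total picks: 4.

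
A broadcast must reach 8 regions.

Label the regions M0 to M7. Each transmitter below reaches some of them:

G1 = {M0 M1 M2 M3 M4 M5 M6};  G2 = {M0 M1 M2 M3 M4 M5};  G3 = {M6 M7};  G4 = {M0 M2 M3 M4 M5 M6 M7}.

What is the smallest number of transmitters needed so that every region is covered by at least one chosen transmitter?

2

Take {G1, G3}. Their union is {M0, M1, M2, M3, M4, M5, M6, M7}, which is all 8 regions.
No single transmitter has all 8 regions (the largest, G1, has 7), so 2 is optimal.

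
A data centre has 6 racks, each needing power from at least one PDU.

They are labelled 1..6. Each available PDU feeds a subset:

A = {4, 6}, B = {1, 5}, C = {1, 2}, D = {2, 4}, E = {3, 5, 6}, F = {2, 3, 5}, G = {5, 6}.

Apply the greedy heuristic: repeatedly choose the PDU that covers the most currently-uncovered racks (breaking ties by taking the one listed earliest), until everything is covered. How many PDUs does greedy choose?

Greedy: pick E (covers 3 new) → pick C (covers 2 new) → pick A (covers 1 new). Total picks: 3.

3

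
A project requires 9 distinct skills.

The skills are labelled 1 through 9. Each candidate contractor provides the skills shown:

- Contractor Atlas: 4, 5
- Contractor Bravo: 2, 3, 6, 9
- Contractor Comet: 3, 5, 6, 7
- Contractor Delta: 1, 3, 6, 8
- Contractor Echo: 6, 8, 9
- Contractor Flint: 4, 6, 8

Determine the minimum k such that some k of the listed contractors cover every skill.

Bravo and Comet and Delta and Flint together: Bravo ∪ Comet ∪ Delta ∪ Flint = {1, 2, 3, 4, 5, 6, 7, 8, 9} — every skill is covered.
Only Delta contains 1, so Delta is forced; the remaining 5 skills need at least 3 more contractors (each remaining contractor adds at most 2) — so at least 4 contractors are needed, and 4 is optimal.

4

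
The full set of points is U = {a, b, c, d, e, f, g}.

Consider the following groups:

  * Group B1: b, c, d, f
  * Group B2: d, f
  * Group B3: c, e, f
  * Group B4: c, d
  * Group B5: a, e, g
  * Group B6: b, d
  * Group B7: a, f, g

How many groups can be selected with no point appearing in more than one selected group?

2

B1, B5 are pairwise disjoint (B1={b,c,d,f}; B5={a,e,g}).
Every remaining group overlaps one of these, and no 3 of the listed groups are pairwise disjoint, so 2 is the maximum.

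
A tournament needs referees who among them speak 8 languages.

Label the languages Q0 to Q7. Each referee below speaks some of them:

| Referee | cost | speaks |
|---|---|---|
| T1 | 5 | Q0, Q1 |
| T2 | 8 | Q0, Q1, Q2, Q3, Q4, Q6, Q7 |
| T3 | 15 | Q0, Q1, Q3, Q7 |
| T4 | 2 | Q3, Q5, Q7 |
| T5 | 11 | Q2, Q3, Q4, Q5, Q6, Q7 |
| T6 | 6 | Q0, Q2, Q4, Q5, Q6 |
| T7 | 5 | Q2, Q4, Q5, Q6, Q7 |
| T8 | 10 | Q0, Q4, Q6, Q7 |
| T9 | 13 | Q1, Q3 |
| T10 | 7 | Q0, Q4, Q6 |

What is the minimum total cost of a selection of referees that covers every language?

10

T2, T4 together cover every language (T2 ∪ T4 = {Q0, Q1, Q2, Q3, Q4, Q5, Q6, Q7}); total cost 8 + 2 = 10.
The greedy pick T4, T6, T1 costs 13; no covering selection beats 10.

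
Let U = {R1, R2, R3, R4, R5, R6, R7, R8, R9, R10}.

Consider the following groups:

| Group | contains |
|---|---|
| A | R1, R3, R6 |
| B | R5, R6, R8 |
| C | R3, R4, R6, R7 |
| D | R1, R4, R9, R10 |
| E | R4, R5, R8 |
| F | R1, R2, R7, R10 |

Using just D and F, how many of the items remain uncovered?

Union of D, F = {R1, R2, R4, R7, R9, R10}.
Not covered: R3, R5, R6, R8 — 4 items.

4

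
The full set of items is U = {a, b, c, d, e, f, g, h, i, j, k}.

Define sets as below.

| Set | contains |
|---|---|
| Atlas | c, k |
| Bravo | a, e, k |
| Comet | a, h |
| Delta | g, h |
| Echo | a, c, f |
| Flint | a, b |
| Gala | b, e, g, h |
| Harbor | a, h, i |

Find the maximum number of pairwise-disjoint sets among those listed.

3

Atlas, Delta, Flint are pairwise disjoint (Atlas={c,k}; Delta={g,h}; Flint={a,b}).
Every remaining set overlaps one of these, and no 4 of the listed sets are pairwise disjoint, so 3 is the maximum.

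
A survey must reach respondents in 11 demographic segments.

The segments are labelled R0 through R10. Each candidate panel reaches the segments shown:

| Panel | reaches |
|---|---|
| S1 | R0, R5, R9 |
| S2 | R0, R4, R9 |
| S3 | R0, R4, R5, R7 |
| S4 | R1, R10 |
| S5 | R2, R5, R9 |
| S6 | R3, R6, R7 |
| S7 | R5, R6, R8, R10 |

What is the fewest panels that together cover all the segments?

S3 and S4 and S5 and S6 and S7 together: S3 ∪ S4 ∪ S5 ∪ S6 ∪ S7 = {R0, R1, R2, R3, R4, R5, R6, R7, R8, R9, R10} — every segment is covered.
No 4 of the 7 panels cover everything (all 35 combinations miss at least one segment), so 5 is optimal.

5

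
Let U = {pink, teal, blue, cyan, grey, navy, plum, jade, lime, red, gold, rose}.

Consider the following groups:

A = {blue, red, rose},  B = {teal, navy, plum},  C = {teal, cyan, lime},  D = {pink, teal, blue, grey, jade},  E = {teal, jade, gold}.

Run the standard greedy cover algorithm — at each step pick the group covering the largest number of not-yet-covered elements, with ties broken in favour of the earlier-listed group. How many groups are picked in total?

5

Greedy: pick D (covers 5 new) → pick A (covers 2 new) → pick B (covers 2 new) → pick C (covers 2 new) → pick E (covers 1 new). Total picks: 5.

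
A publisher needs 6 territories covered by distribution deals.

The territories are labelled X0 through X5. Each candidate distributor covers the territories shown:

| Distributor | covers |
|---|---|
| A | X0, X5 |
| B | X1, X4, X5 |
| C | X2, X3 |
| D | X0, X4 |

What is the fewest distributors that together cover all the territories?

Take {A, B, C}. Their union is {X0, X1, X2, X3, X4, X5}, which is all 6 territories.
Only B contains X1, so B is forced; the remaining 3 territories need at least 2 more distributors (each remaining distributor adds at most 2) — so at least 3 distributors are needed, and 3 is optimal.

3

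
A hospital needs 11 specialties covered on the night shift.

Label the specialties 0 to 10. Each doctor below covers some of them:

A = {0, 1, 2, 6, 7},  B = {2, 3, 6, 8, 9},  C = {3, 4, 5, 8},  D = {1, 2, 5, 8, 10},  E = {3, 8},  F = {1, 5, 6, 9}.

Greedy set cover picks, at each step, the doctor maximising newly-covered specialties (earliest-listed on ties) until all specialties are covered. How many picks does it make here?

Greedy: pick A (covers 5 new) → pick C (covers 4 new) → pick B (covers 1 new) → pick D (covers 1 new). Total picks: 4.

4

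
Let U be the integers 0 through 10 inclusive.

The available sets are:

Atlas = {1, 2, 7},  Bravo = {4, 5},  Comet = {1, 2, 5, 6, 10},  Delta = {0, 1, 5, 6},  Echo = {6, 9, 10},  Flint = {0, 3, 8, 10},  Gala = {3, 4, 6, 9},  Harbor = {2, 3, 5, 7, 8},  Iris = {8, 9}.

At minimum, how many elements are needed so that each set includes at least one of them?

H = {5, 7, 8, 9} meets every set (each contains at least one member of H), and |H| = 4.
No choice of 3 elements meets every set, so 4 is the minimum.

4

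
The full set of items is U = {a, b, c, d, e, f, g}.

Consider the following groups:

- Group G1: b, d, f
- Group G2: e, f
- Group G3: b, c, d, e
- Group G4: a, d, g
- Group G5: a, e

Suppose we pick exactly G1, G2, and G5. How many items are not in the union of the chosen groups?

2

Union of G1, G2, G5 = {a, b, d, e, f}.
Not covered: c, g — 2 items.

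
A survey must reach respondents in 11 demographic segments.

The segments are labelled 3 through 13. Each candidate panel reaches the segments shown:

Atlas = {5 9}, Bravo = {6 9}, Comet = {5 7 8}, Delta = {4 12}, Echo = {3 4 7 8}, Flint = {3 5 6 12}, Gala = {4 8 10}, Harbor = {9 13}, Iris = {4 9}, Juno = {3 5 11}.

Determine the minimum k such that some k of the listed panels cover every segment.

5

Comet and Flint and Gala and Harbor and Juno together: Comet ∪ Flint ∪ Gala ∪ Harbor ∪ Juno = {3, 4, 5, 6, 7, 8, 9, 10, 11, 12, 13} — every segment is covered.
No 4 of the 10 panels cover everything (all 210 combinations miss at least one segment), so 5 is optimal.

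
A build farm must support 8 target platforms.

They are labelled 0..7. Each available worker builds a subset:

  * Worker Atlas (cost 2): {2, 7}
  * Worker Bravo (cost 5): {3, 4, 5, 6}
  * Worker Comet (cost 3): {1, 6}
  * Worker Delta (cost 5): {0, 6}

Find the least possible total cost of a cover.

15

Atlas, Bravo, Comet, Delta together cover every platform (Atlas ∪ Bravo ∪ Comet ∪ Delta = {0, 1, 2, 3, 4, 5, 6, 7}); total cost 2 + 5 + 3 + 5 = 15.
No covering selection has total cost below 15.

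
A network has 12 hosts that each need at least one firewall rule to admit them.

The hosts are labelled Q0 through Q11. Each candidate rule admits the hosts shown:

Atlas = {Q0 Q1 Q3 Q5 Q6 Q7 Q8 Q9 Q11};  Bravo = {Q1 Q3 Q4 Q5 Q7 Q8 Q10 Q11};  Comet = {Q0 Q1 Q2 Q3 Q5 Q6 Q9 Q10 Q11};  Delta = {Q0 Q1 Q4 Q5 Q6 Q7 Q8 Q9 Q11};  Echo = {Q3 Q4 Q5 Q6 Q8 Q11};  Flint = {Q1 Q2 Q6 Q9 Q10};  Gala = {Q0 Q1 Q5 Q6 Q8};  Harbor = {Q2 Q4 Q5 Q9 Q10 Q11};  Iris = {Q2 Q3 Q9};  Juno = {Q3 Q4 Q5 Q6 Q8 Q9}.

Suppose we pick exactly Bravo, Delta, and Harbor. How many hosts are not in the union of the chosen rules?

0

Union of Bravo, Delta, Harbor = {Q0, Q1, Q2, Q3, Q4, Q5, Q6, Q7, Q8, Q9, Q10, Q11} — that's every host, so 0 are uncovered.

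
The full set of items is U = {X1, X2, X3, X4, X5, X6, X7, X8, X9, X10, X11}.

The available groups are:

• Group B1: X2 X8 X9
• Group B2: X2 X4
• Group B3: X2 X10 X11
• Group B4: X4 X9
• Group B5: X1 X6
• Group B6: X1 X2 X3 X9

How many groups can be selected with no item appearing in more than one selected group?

B3, B4, B5 are pairwise disjoint (B3={X2,X10,X11}; B4={X4,X9}; B5={X1,X6}).
Every remaining group overlaps one of these, and no 4 of the listed groups are pairwise disjoint, so 3 is the maximum.

3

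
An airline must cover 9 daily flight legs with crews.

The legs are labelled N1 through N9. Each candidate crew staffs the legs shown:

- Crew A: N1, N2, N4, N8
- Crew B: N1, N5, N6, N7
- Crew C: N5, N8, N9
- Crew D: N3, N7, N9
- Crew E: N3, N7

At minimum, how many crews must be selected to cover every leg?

Take {A, B, D}. Their union is {N1, N2, N3, N4, N5, N6, N7, N8, N9}, which is all 9 legs.
Each crew has at most 4 legs, and 2·4 = 8 < 9 — so at least 3 crews are needed, and 3 is optimal.

3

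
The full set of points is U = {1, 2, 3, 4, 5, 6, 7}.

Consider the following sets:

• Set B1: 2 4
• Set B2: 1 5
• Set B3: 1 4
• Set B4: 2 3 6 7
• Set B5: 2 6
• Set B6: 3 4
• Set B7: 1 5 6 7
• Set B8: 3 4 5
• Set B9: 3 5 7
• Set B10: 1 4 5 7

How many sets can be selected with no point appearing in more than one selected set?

3

B3, B5, B9 are pairwise disjoint (B3={1,4}; B5={2,6}; B9={3,5,7}).
Every remaining set overlaps one of these, and no 4 of the listed sets are pairwise disjoint, so 3 is the maximum.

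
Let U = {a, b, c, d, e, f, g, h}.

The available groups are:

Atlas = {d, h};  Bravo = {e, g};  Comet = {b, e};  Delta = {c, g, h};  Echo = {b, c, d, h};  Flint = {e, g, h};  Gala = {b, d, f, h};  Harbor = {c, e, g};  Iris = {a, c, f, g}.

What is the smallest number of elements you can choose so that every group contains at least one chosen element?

Take T = {b, g, h}. Each listed group contains at least one of these, so T is a hitting set of size 3.
The groups Atlas, Comet, Iris are pairwise disjoint, so any hitting set needs a separate element for each — at least 3. Hence 3 is optimal.

3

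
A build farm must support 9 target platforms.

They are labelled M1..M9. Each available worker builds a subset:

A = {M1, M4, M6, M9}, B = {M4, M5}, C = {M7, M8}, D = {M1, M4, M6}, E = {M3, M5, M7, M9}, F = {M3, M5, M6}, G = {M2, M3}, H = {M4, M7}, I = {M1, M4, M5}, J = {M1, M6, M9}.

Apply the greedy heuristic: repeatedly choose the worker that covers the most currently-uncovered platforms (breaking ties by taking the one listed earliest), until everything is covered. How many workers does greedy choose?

4

Greedy: pick A (covers 4 new) → pick E (covers 3 new) → pick C (covers 1 new) → pick G (covers 1 new). Total picks: 4.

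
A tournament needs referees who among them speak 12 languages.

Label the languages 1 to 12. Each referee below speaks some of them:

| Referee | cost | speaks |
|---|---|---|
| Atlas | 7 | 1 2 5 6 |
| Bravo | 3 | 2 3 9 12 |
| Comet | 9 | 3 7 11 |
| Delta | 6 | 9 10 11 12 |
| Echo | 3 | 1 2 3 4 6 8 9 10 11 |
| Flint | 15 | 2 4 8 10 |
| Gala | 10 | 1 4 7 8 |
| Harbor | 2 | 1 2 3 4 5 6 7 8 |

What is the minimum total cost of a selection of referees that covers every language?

Bravo, Echo, Harbor together cover every language (Bravo ∪ Echo ∪ Harbor = {1, 2, 3, 4, 5, 6, 7, 8, 9, 10, 11, 12}); total cost 3 + 3 + 2 = 8.
No covering selection has total cost below 8.

8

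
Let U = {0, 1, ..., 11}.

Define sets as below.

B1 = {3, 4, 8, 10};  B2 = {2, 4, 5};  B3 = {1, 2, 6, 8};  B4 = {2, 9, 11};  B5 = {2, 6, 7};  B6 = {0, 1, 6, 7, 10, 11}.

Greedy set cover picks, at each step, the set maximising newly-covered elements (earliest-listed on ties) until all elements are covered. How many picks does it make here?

Greedy: pick B6 (covers 6 new) → pick B1 (covers 3 new) → pick B2 (covers 2 new) → pick B4 (covers 1 new). Total picks: 4.

4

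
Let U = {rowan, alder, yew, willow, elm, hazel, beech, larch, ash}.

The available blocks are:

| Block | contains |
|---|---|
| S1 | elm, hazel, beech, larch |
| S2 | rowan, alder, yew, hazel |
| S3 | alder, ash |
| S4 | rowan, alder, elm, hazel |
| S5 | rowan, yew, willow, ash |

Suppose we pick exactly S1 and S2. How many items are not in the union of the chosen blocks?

2

Union of S1, S2 = {rowan, alder, yew, elm, hazel, beech, larch}.
Not covered: willow, ash — 2 items.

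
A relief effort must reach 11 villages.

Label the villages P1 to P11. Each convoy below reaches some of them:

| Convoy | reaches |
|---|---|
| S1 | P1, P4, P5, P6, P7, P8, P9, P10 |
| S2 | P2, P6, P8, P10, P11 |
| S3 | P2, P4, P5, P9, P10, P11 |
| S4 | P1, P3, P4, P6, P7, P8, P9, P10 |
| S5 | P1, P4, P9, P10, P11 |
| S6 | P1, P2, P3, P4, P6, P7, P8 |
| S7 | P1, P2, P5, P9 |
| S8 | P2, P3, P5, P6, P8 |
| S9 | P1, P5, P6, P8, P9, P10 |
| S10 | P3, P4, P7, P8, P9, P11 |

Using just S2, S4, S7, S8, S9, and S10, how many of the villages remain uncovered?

0

Union of S2, S4, S7, S8, S9, S10 = {P1, P2, P3, P4, P5, P6, P7, P8, P9, P10, P11} — that's every village, so 0 are uncovered.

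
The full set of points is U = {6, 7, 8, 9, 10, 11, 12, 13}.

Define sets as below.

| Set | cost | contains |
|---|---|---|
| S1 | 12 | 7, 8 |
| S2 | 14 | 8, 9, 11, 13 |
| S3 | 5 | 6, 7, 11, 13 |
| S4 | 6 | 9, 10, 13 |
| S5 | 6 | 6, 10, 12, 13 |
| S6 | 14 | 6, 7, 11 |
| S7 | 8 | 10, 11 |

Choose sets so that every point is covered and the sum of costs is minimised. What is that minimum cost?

S2, S3, S5 together cover every point (S2 ∪ S3 ∪ S5 = {6, 7, 8, 9, 10, 11, 12, 13}); total cost 14 + 5 + 6 = 25.
The greedy pick S3, S4, S5, S1 costs 29; no covering selection beats 25.

25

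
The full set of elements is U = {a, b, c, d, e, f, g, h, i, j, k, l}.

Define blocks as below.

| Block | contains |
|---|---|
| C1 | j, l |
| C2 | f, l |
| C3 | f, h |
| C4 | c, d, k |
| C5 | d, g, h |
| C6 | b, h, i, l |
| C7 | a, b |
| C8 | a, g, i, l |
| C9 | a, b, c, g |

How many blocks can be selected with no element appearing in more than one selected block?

4

C1, C3, C4, C7 are pairwise disjoint (C1={j,l}; C3={f,h}; C4={c,d,k}; C7={a,b}).
Every remaining block overlaps one of these, and no 5 of the listed blocks are pairwise disjoint, so 4 is the maximum.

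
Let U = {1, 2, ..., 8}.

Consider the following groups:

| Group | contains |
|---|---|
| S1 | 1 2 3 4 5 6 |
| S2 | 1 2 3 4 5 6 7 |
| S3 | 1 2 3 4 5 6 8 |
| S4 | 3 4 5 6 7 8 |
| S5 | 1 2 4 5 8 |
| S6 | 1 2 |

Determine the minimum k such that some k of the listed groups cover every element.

S4 and S6 together: S4 ∪ S6 = {1, 2, 3, 4, 5, 6, 7, 8} — every element is covered.
No single group has all 8 elements (the largest, S2, has 7), so 2 is optimal.

2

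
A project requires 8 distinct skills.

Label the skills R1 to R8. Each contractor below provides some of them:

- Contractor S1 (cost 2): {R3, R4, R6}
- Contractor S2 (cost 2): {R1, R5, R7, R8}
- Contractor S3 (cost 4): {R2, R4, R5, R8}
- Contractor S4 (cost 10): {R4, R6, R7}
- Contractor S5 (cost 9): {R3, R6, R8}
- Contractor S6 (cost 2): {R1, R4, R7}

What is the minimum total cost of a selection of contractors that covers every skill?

8

S1, S3, S6 together cover every skill (S1 ∪ S3 ∪ S6 = {R1, R2, R3, R4, R5, R6, R7, R8}); total cost 2 + 4 + 2 = 8.
No covering selection has total cost below 8.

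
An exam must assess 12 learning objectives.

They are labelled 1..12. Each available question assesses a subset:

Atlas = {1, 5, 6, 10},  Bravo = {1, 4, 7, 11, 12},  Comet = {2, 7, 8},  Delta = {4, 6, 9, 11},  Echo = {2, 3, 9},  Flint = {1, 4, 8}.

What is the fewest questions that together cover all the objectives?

Take {Atlas, Bravo, Echo, Flint}. Their union is {1, 2, 3, 4, 5, 6, 7, 8, 9, 10, 11, 12}, which is all 12 objectives.
Only Bravo contains 12, so Bravo is forced; the remaining 7 objectives need at least 3 more questions (each remaining question adds at most 3) — so at least 4 questions are needed, and 4 is optimal.

4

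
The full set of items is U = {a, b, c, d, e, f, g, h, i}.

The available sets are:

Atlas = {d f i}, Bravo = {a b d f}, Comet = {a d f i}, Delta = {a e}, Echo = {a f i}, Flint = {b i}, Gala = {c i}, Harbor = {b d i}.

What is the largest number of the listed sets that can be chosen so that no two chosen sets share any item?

2

Delta, Harbor are pairwise disjoint (Delta={a,e}; Harbor={b,d,i}).
Every remaining set overlaps one of these, and no 3 of the listed sets are pairwise disjoint, so 2 is the maximum.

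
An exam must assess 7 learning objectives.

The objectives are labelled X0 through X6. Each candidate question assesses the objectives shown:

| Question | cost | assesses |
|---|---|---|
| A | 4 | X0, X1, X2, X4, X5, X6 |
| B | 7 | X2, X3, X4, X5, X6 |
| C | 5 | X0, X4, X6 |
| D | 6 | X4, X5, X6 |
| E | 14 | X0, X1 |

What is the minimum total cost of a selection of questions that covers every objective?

A, B together cover every objective (A ∪ B = {X0, X1, X2, X3, X4, X5, X6}); total cost 4 + 7 = 11.
No covering selection has total cost below 11.

11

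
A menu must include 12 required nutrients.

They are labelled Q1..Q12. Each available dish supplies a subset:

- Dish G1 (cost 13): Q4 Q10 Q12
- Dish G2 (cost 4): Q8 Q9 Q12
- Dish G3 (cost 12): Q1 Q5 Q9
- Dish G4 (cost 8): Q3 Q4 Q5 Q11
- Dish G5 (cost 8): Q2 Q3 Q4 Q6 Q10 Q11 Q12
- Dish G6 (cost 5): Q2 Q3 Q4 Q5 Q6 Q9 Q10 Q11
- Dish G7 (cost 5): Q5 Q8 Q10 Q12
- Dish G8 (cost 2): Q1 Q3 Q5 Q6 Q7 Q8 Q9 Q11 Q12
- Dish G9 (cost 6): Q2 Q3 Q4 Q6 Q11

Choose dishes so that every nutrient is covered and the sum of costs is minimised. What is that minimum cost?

G6, G8 together cover every nutrient (G6 ∪ G8 = {Q1, Q2, Q3, Q4, Q5, Q6, Q7, Q8, Q9, Q10, Q11, Q12}); total cost 5 + 2 = 7.
No covering selection has total cost below 7.

7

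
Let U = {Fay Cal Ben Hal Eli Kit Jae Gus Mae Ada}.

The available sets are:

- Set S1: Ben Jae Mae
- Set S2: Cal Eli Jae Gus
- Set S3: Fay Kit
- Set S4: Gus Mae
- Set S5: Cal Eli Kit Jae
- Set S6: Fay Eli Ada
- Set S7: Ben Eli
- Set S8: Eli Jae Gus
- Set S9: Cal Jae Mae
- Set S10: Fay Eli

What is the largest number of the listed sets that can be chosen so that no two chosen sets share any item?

3

S3, S4, S7 are pairwise disjoint (S3={Fay,Kit}; S4={Gus,Mae}; S7={Ben,Eli}).
Every remaining set overlaps one of these, and no 4 of the listed sets are pairwise disjoint, so 3 is the maximum.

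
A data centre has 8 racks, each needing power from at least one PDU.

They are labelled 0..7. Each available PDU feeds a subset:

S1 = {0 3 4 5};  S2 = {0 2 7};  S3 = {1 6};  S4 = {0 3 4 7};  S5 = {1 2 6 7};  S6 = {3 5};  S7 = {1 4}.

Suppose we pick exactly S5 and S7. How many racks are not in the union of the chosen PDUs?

Union of S5, S7 = {1, 2, 4, 6, 7}.
Not covered: 0, 3, 5 — 3 racks.

3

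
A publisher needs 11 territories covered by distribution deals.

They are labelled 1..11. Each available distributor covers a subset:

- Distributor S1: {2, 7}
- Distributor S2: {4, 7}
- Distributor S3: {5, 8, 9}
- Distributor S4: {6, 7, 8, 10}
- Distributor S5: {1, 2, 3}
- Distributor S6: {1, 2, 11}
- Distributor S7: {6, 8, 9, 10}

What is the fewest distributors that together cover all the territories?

S2 and S3 and S5 and S6 and S7 together: S2 ∪ S3 ∪ S5 ∪ S6 ∪ S7 = {1, 2, 3, 4, 5, 6, 7, 8, 9, 10, 11} — every territory is covered.
No 4 of the 7 distributors cover everything (all 35 combinations miss at least one territory), so 5 is optimal.

5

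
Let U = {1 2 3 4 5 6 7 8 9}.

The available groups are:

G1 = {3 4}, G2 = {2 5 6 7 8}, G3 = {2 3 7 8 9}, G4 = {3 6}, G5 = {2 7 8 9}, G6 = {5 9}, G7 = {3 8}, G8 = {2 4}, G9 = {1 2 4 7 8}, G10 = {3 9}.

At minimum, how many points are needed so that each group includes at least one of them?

Take H = {2, 3, 9}. Each listed group contains at least one of these, so H is a hitting set of size 3.
The groups G4, G6, G9 are pairwise disjoint, so any hitting set needs a separate point for each — at least 3. Hence 3 is optimal.

3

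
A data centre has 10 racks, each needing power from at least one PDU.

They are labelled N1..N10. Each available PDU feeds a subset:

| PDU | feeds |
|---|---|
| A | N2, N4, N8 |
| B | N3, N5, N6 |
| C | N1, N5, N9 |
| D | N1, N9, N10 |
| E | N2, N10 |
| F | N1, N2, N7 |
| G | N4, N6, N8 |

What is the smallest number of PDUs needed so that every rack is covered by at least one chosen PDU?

Take {B, D, F, G}. Their union is {N1, N2, N3, N4, N5, N6, N7, N8, N9, N10}, which is all 10 racks.
Each PDU has at most 3 racks, and 3·3 = 9 < 10 — so at least 4 PDUs are needed, and 4 is optimal.

4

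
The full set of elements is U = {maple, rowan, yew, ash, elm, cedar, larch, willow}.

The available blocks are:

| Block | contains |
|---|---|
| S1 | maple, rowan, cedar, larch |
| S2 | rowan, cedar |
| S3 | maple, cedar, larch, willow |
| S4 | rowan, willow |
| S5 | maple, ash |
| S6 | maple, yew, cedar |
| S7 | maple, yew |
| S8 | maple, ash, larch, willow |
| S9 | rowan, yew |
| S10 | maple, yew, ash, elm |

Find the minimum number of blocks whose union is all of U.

3

Take {S1, S8, S10}. Their union is {maple, rowan, yew, ash, elm, cedar, larch, willow}, which is all 8 elements.
Only S10 contains elm, so S10 is forced; the remaining 4 elements need at least 2 more blocks (each remaining block adds at most 3) — so at least 3 blocks are needed, and 3 is optimal.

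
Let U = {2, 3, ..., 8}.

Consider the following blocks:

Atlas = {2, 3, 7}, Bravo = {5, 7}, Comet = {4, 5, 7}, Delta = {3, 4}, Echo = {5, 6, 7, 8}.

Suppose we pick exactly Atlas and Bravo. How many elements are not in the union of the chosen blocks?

Union of Atlas, Bravo = {2, 3, 5, 7}.
Not covered: 4, 6, 8 — 3 elements.

3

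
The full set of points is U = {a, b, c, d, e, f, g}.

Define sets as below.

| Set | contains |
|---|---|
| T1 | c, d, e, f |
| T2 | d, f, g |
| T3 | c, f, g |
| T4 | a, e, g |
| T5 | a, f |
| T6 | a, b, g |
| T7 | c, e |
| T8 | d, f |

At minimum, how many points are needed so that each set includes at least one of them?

3

The 3 points {a, e, f} hit every set.
The sets T6, T7, T8 are pairwise disjoint, so any hitting set needs a separate point for each — at least 3. Hence 3 is optimal.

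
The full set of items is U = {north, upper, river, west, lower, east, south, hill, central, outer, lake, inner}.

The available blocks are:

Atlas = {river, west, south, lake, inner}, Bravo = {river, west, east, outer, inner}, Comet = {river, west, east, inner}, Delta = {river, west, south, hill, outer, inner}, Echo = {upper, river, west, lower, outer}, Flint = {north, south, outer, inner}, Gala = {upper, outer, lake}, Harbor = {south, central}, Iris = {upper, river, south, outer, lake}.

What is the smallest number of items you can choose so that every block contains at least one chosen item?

H = {central, outer, inner} meets every block (each contains at least one member of H), and |H| = 3.
The blocks Comet, Gala, Harbor are pairwise disjoint, so any hitting set needs a separate item for each — at least 3. Hence 3 is optimal.

3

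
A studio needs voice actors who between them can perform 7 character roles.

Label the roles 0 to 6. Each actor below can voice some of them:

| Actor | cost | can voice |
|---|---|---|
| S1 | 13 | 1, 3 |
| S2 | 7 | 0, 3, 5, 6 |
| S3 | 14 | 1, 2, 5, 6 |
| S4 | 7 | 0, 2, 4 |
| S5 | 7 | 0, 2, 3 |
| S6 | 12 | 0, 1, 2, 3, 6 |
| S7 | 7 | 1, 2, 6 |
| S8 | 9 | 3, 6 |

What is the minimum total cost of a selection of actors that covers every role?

S2, S4, S7 together cover every role (S2 ∪ S4 ∪ S7 = {0, 1, 2, 3, 4, 5, 6}); total cost 7 + 7 + 7 = 21.
No covering selection has total cost below 21.

21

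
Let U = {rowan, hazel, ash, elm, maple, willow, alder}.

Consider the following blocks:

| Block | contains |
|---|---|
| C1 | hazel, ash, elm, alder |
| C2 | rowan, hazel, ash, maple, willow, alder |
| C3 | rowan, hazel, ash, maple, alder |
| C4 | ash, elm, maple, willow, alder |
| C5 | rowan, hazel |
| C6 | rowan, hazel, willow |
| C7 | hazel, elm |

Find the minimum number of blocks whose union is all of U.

2

C3 and C4 cover everything between them: the union {rowan, hazel, ash, elm, maple, willow, alder} is all of U.
No single block has all 7 points (the largest, C2, has 6), so 2 is optimal.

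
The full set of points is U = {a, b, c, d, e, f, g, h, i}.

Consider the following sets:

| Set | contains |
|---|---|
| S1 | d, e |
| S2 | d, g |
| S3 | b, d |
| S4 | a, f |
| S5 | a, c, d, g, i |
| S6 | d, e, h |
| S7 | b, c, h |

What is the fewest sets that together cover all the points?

4

S4 and S5 and S6 and S7 together: S4 ∪ S5 ∪ S6 ∪ S7 = {a, b, c, d, e, f, g, h, i} — every point is covered.
No 3 of the 7 sets cover everything (all 35 combinations miss at least one point), so 4 is optimal.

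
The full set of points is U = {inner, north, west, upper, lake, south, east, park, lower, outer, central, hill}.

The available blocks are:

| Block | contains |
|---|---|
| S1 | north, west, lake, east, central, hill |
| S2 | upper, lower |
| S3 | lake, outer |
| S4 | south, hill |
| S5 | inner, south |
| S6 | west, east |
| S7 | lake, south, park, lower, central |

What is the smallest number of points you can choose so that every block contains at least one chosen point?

Take H = {west, upper, south, outer}. Each listed block contains at least one of these, so H is a hitting set of size 4.
The blocks S2, S3, S4, S6 are pairwise disjoint, so any hitting set needs a separate point for each — at least 4. Hence 4 is optimal.

4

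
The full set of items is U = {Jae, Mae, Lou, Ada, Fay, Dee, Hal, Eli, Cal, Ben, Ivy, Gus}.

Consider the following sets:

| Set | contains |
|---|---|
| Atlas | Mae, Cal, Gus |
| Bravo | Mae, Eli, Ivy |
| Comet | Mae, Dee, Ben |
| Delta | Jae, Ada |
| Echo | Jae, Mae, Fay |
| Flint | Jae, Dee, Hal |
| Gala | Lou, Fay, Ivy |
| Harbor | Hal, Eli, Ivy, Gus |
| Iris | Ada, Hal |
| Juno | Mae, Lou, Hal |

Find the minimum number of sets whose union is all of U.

5

Take {Atlas, Comet, Delta, Gala, Harbor}. Their union is {Jae, Mae, Lou, Ada, Fay, Dee, Hal, Eli, Cal, Ben, Ivy, Gus}, which is all 12 items.
No 4 of the 10 sets cover everything (all 210 combinations miss at least one item), so 5 is optimal.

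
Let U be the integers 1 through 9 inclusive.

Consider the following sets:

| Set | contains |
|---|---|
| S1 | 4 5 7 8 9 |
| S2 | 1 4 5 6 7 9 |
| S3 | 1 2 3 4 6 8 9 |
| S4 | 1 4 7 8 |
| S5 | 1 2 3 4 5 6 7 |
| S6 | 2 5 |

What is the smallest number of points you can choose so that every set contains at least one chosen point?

Take H = {2, 7}. Each listed set contains at least one of these, so H is a hitting set of size 2.
The sets S4, S6 are pairwise disjoint, so any hitting set needs a separate point for each — at least 2. Hence 2 is optimal.

2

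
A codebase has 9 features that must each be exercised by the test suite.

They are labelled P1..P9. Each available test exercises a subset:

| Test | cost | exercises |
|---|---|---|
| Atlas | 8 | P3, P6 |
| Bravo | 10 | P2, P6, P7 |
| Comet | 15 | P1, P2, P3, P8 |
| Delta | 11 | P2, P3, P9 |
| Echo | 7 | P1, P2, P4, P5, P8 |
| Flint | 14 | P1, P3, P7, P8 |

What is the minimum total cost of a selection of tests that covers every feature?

28

Bravo, Delta, Echo together cover every feature (Bravo ∪ Delta ∪ Echo = {P1, P2, P3, P4, P5, P6, P7, P8, P9}); total cost 10 + 11 + 7 = 28.
The greedy pick Echo, Atlas, Bravo, Delta costs 36; no covering selection beats 28.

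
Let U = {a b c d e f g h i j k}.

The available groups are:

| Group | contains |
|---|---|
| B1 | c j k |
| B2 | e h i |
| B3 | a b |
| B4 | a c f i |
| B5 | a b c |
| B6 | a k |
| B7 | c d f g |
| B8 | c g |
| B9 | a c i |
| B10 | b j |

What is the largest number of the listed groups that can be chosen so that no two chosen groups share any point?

B2, B6, B7, B10 are pairwise disjoint (B2={e,h,i}; B6={a,k}; B7={c,d,f,g}; B10={b,j}).
Every remaining group overlaps one of these, and no 5 of the listed groups are pairwise disjoint, so 4 is the maximum.

4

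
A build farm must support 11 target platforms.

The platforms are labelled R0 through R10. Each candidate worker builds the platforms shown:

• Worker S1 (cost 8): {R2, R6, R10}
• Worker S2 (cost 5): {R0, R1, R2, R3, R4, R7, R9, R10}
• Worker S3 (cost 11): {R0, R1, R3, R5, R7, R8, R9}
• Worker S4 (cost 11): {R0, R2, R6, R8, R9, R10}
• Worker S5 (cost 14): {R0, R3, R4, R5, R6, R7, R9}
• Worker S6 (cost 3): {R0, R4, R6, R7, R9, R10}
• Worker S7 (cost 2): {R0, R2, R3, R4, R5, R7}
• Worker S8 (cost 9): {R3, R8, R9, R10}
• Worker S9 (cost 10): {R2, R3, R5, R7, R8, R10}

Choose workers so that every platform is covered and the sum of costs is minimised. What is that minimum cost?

S3, S6, S7 together cover every platform (S3 ∪ S6 ∪ S7 = {R0, R1, R2, R3, R4, R5, R6, R7, R8, R9, R10}); total cost 11 + 3 + 2 = 16.
The greedy pick S7, S6, S2, S8 costs 19; no covering selection beats 16.

16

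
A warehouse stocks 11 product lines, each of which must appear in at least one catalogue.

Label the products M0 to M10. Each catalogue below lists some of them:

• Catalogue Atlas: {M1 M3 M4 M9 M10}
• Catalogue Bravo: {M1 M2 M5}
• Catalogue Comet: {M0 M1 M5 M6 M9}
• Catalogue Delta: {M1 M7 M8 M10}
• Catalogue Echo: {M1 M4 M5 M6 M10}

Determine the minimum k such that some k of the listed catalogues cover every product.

4

Take {Atlas, Bravo, Comet, Delta}. Their union is {M0, M1, M2, M3, M4, M5, M6, M7, M8, M9, M10}, which is all 11 products.
No 3 of the 5 catalogues cover everything (all 10 combinations miss at least one product), so 4 is optimal.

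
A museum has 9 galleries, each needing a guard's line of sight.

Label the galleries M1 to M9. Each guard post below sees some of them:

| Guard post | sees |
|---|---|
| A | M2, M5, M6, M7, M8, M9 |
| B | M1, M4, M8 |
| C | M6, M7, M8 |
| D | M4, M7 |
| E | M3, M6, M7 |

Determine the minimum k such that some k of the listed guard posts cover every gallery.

3

Take {A, B, E}. Their union is {M1, M2, M3, M4, M5, M6, M7, M8, M9}, which is all 9 galleries.
Only B contains M1, so B is forced; the remaining 6 galleries need at least 2 more guard posts (each remaining guard post adds at most 5) — so at least 3 guard posts are needed, and 3 is optimal.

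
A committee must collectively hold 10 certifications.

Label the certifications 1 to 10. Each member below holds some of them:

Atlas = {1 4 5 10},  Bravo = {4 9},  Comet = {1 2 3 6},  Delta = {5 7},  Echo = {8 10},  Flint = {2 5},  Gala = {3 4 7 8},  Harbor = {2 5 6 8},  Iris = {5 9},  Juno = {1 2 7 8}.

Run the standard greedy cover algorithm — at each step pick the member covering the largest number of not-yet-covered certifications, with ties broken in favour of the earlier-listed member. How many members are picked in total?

Greedy: pick Atlas (covers 4 new) → pick Comet (covers 3 new) → pick Gala (covers 2 new) → pick Bravo (covers 1 new). Total picks: 4.

4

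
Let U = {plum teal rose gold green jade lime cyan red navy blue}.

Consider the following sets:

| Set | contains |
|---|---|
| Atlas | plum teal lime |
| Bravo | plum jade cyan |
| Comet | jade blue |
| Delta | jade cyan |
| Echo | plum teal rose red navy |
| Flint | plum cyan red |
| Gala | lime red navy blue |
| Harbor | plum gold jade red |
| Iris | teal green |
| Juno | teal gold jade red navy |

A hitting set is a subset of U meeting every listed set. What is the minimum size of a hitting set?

Take H = {teal, jade, red}. Each listed set contains at least one of these, so H is a hitting set of size 3.
The sets Bravo, Gala, Iris are pairwise disjoint, so any hitting set needs a separate point for each — at least 3. Hence 3 is optimal.

3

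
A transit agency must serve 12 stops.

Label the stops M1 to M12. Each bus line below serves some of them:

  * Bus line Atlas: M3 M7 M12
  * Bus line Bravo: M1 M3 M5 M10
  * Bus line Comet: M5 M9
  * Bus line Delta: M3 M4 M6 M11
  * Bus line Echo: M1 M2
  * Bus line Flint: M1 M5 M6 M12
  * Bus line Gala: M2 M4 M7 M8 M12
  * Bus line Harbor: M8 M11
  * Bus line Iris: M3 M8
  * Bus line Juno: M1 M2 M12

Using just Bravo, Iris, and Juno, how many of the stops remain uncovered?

Union of Bravo, Iris, Juno = {M1, M2, M3, M5, M8, M10, M12}.
Not covered: M4, M6, M7, M9, M11 — 5 stops.

5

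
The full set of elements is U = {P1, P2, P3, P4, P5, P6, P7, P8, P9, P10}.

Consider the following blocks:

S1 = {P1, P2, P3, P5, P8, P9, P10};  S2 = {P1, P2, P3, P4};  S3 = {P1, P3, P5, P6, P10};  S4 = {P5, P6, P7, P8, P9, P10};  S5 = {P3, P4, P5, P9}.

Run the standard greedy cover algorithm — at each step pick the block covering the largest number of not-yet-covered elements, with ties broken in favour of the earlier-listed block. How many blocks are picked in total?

3

Greedy: pick S1 (covers 7 new) → pick S4 (covers 2 new) → pick S2 (covers 1 new). Total picks: 3.
(The true minimum cover uses only 2 blocks, so greedy is not optimal here.)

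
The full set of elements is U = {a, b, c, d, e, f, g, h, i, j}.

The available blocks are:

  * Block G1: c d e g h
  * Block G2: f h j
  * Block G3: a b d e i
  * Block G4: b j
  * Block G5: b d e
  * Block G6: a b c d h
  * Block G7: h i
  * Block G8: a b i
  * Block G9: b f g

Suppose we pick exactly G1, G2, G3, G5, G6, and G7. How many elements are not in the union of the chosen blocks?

Union of G1, G2, G3, G5, G6, G7 = {a, b, c, d, e, f, g, h, i, j} — that's every element, so 0 are uncovered.

0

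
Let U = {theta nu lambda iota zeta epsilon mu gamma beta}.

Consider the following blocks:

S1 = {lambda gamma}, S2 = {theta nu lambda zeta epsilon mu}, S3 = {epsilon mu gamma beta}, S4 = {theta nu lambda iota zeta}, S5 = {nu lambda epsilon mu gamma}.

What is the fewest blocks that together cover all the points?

Take {S3, S4}. Their union is {theta, nu, lambda, iota, zeta, epsilon, mu, gamma, beta}, which is all 9 points.
No single block has all 9 points (the largest, S2, has 6), so 2 is optimal.

2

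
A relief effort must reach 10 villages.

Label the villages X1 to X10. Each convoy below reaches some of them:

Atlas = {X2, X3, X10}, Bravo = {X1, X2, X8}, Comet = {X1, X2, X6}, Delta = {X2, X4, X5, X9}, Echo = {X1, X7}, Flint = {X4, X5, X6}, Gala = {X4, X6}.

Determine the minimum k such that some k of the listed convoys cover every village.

Take {Atlas, Bravo, Comet, Delta, Echo}. Their union is {X1, X2, X3, X4, X5, X6, X7, X8, X9, X10}, which is all 10 villages.
No 4 of the 7 convoys cover everything (all 35 combinations miss at least one village), so 5 is optimal.

5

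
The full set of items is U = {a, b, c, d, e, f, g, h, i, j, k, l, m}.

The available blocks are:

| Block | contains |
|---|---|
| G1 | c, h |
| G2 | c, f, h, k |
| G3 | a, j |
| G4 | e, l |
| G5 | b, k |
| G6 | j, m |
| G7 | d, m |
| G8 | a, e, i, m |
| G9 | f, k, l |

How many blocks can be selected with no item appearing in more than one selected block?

G1, G3, G4, G5, G7 are pairwise disjoint (G1={c,h}; G3={a,j}; G4={e,l}; G5={b,k}; G7={d,m}).
Every remaining block overlaps one of these, and no 6 of the listed blocks are pairwise disjoint, so 5 is the maximum.

5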